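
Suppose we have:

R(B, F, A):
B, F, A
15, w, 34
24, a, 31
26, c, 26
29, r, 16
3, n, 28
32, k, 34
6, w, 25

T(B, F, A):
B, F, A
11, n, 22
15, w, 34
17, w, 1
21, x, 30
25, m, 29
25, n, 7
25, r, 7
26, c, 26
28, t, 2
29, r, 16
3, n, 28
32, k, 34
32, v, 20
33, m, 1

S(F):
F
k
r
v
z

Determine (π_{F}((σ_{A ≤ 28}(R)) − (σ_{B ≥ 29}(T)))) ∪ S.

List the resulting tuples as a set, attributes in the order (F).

σ[A ≤ 28]: keep tuples satisfying A ≤ 28 → {(26, c, 26), (29, r, 16), (3, n, 28), (6, w, 25)}
σ[B ≥ 29]: keep tuples satisfying B ≥ 29 → {(29, r, 16), (32, k, 34), (32, v, 20), (33, m, 1)}
Set difference of the two operands is {(26, c, 26), (3, n, 28), (6, w, 25)}.
Projecting to F: {c, n, w}
Set union of the two operands is {c, k, n, r, v, w, z}.

{c, k, n, r, v, w, z}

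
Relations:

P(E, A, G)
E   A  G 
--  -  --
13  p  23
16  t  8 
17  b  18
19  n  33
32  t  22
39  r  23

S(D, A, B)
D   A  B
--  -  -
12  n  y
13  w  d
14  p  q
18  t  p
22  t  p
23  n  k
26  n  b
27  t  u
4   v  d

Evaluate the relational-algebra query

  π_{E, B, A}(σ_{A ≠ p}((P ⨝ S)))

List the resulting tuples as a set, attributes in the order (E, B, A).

P ⋈ S (natural join on A): {(13, p, 23, 14, q), (16, t, 8, 18, p), (16, t, 8, 22, p), (16, t, 8, 27, u), (19, n, 33, 12, y), (19, n, 33, 23, k), (19, n, 33, 26, b), (32, t, 22, 18, p), (32, t, 22, 22, p), (32, t, 22, 27, u)}
σ[A ≠ p]: keep tuples satisfying A ≠ p → {(16, t, 8, 18, p), (16, t, 8, 22, p), (16, t, 8, 27, u), (19, n, 33, 12, y), (19, n, 33, 23, k), (19, n, 33, 26, b), (32, t, 22, 18, p), (32, t, 22, 22, p), (32, t, 22, 27, u)}
Projecting to E, B, A (2 duplicate(s) eliminated): {(16, p, t), (16, u, t), (19, b, n), (19, k, n), (19, y, n), (32, p, t), (32, u, t)}

{(16, p, t), (16, u, t), (19, b, n), (19, k, n), (19, y, n), (32, p, t), (32, u, t)}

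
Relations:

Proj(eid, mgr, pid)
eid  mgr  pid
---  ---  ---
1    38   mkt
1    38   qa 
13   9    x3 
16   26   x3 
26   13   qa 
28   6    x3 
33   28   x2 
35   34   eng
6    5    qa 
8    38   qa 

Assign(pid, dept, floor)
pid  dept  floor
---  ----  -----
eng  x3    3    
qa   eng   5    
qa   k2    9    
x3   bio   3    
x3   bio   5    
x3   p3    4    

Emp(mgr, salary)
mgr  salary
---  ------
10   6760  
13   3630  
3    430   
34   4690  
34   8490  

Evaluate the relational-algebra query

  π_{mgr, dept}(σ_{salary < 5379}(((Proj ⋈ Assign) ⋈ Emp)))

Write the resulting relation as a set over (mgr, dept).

{(13, eng), (13, k2), (34, x3)}

Joining Proj and Assign on pid yields {(1, 38, qa, eng, 5), (1, 38, qa, k2, 9), (13, 9, x3, bio, 3), (13, 9, x3, bio, 5), (13, 9, x3, p3, 4), (16, 26, x3, bio, 3), (16, 26, x3, bio, 5), (16, 26, x3, p3, 4), (26, 13, qa, eng, 5), (26, 13, qa, k2, 9), (28, 6, x3, bio, 3), (28, 6, x3, bio, 5), (28, 6, x3, p3, 4), (35, 34, eng, x3, 3), (6, 5, qa, eng, 5), (6, 5, qa, k2, 9), (8, 38, qa, eng, 5), (8, 38, qa, k2, 9)}.
Joining (Proj ⋈ Assign) and Emp on mgr yields {(26, 13, qa, eng, 5, 3630), (26, 13, qa, k2, 9, 3630), (35, 34, eng, x3, 3, 4690), (35, 34, eng, x3, 3, 8490)}.
σ[salary < 5379]: keep tuples satisfying salary < 5379 → {(26, 13, qa, eng, 5, 3630), (26, 13, qa, k2, 9, 3630), (35, 34, eng, x3, 3, 4690)}
π[mgr, dept]: project onto (mgr, dept) → {(13, eng), (13, k2), (34, x3)}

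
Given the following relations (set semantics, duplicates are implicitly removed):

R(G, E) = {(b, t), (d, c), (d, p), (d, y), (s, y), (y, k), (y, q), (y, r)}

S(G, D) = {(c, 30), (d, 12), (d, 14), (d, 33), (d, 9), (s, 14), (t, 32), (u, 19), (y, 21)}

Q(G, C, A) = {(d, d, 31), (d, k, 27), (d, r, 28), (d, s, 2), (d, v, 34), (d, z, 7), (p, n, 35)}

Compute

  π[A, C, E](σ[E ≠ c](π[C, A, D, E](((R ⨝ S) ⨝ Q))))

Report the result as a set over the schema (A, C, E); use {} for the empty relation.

Natural join on G: {(d, c, 12), (d, c, 14), (d, c, 33), (d, c, 9), (d, p, 12), (d, p, 14), (d, p, 33), (d, p, 9), (d, y, 12), (d, y, 14), (d, y, 33), (d, y, 9), (s, y, 14), (y, k, 21), (y, q, 21), (y, r, 21)}
Natural join on G: {(d, c, 12, d, 31), (d, c, 12, k, 27), (d, c, 12, r, 28), (d, c, 12, s, 2), (d, c, 12, v, 34), (d, c, 12, z, 7), (d, c, 14, d, 31), (d, c, 14, k, 27), (d, c, 14, r, 28), (d, c, 14, s, 2), (d, c, 14, v, 34), (d, c, 14, z, 7), (d, c, 33, d, 31), (d, c, 33, k, 27), (d, c, 33, r, 28), (d, c, 33, s, 2), (d, c, 33, v, 34), (d, c, 33, z, 7), (d, c, 9, d, 31), (d, c, 9, k, 27), (d, c, 9, r, 28), (d, c, 9, s, 2), (d, c, 9, v, 34), (d, c, 9, z, 7), (d, p, 12, d, 31), (d, p, 12, k, 27), (d, p, 12, r, 28), (d, p, 12, s, 2), (d, p, 12, v, 34), (d, p, 12, z, 7), (d, p, 14, d, 31), (d, p, 14, k, 27), (d, p, 14, r, 28), (d, p, 14, s, 2), (d, p, 14, v, 34), (d, p, 14, z, 7), (d, p, 33, d, 31), (d, p, 33, k, 27), (d, p, 33, r, 28), (d, p, 33, s, 2), (d, p, 33, v, 34), (d, p, 33, z, 7), (d, p, 9, d, 31), (d, p, 9, k, 27), (d, p, 9, r, 28), (d, p, 9, s, 2), (d, p, 9, v, 34), (d, p, 9, z, 7), (d, y, 12, d, 31), (d, y, 12, k, 27), (d, y, 12, r, 28), (d, y, 12, s, 2), (d, y, 12, v, 34), (d, y, 12, z, 7), (d, y, 14, d, 31), (d, y, 14, k, 27), (d, y, 14, r, 28), (d, y, 14, s, 2), (d, y, 14, v, 34), (d, y, 14, z, 7), (d, y, 33, d, 31), (d, y, 33, k, 27), (d, y, 33, r, 28), (d, y, 33, s, 2), (d, y, 33, v, 34), (d, y, 33, z, 7), (d, y, 9, d, 31), (d, y, 9, k, 27), (d, y, 9, r, 28), (d, y, 9, s, 2), (d, y, 9, v, 34), (d, y, 9, z, 7)}
π_{C, A, D, E} gives {(d, 31, 12, c), (d, 31, 12, p), (d, 31, 12, y), (d, 31, 14, c), (d, 31, 14, p), (d, 31, 14, y), (d, 31, 33, c), (d, 31, 33, p), (d, 31, 33, y), (d, 31, 9, c), (d, 31, 9, p), (d, 31, 9, y), (k, 27, 12, c), (k, 27, 12, p), (k, 27, 12, y), (k, 27, 14, c), (k, 27, 14, p), (k, 27, 14, y), (k, 27, 33, c), (k, 27, 33, p), (k, 27, 33, y), (k, 27, 9, c), (k, 27, 9, p), (k, 27, 9, y), (r, 28, 12, c), (r, 28, 12, p), (r, 28, 12, y), (r, 28, 14, c), (r, 28, 14, p), (r, 28, 14, y), (r, 28, 33, c), (r, 28, 33, p), (r, 28, 33, y), (r, 28, 9, c), (r, 28, 9, p), (r, 28, 9, y), (s, 2, 12, c), (s, 2, 12, p), (s, 2, 12, y), (s, 2, 14, c), (s, 2, 14, p), (s, 2, 14, y), (s, 2, 33, c), (s, 2, 33, p), (s, 2, 33, y), (s, 2, 9, c), (s, 2, 9, p), (s, 2, 9, y), (v, 34, 12, c), (v, 34, 12, p), (v, 34, 12, y), (v, 34, 14, c), (v, 34, 14, p), (v, 34, 14, y), (v, 34, 33, c), (v, 34, 33, p), (v, 34, 33, y), (v, 34, 9, c), (v, 34, 9, p), (v, 34, 9, y), (z, 7, 12, c), (z, 7, 12, p), (z, 7, 12, y), (z, 7, 14, c), (z, 7, 14, p), (z, 7, 14, y), (z, 7, 33, c), (z, 7, 33, p), (z, 7, 33, y), (z, 7, 9, c), (z, 7, 9, p), (z, 7, 9, y)}.
σ[E ≠ c]: keep tuples satisfying E ≠ c → {(d, 31, 12, p), (d, 31, 12, y), (d, 31, 14, p), (d, 31, 14, y), (d, 31, 33, p), (d, 31, 33, y), (d, 31, 9, p), (d, 31, 9, y), (k, 27, 12, p), (k, 27, 12, y), (k, 27, 14, p), (k, 27, 14, y), (k, 27, 33, p), (k, 27, 33, y), (k, 27, 9, p), (k, 27, 9, y), (r, 28, 12, p), (r, 28, 12, y), (r, 28, 14, p), (r, 28, 14, y), (r, 28, 33, p), (r, 28, 33, y), (r, 28, 9, p), (r, 28, 9, y), (s, 2, 12, p), (s, 2, 12, y), (s, 2, 14, p), (s, 2, 14, y), (s, 2, 33, p), (s, 2, 33, y), (s, 2, 9, p), (s, 2, 9, y), (v, 34, 12, p), (v, 34, 12, y), (v, 34, 14, p), (v, 34, 14, y), (v, 34, 33, p), (v, 34, 33, y), (v, 34, 9, p), (v, 34, 9, y), (z, 7, 12, p), (z, 7, 12, y), (z, 7, 14, p), (z, 7, 14, y), (z, 7, 33, p), (z, 7, 33, y), (z, 7, 9, p), (z, 7, 9, y)}
π_{A, C, E} gives {(2, s, p), (2, s, y), (27, k, p), (27, k, y), (28, r, p), (28, r, y), (31, d, p), (31, d, y), (34, v, p), (34, v, y), (7, z, p), (7, z, y)} (36 duplicate(s) eliminated).

{(2, s, p), (2, s, y), (27, k, p), (27, k, y), (28, r, p), (28, r, y), (31, d, p), (31, d, y), (34, v, p), (34, v, y), (7, z, p), (7, z, y)}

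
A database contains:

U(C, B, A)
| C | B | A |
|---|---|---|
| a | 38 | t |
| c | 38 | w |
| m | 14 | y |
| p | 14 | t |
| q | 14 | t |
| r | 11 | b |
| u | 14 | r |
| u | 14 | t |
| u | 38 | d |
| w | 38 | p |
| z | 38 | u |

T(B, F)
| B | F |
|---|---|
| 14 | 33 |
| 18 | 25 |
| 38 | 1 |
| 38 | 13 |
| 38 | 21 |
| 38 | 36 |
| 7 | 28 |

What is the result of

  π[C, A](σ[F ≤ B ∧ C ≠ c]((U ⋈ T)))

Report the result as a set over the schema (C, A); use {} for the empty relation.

Natural join on B: {(a, 38, t, 1), (a, 38, t, 13), (a, 38, t, 21), (a, 38, t, 36), (c, 38, w, 1), (c, 38, w, 13), (c, 38, w, 21), (c, 38, w, 36), (m, 14, y, 33), (p, 14, t, 33), (q, 14, t, 33), (u, 14, r, 33), (u, 14, t, 33), (u, 38, d, 1), (u, 38, d, 13), (u, 38, d, 21), (u, 38, d, 36), (w, 38, p, 1), (w, 38, p, 13), (w, 38, p, 21), (w, 38, p, 36), (z, 38, u, 1), (z, 38, u, 13), (z, 38, u, 21), (z, 38, u, 36)}
Selection F ≤ B ∧ C ≠ c: {(a, 38, t, 1), (a, 38, t, 13), (a, 38, t, 21), (a, 38, t, 36), (u, 38, d, 1), (u, 38, d, 13), (u, 38, d, 21), (u, 38, d, 36), (w, 38, p, 1), (w, 38, p, 13), (w, 38, p, 21), (w, 38, p, 36), (z, 38, u, 1), (z, 38, u, 13), (z, 38, u, 21), (z, 38, u, 36)}
Keep only column(s) C, A (12 duplicate(s) eliminated): {(a, t), (u, d), (w, p), (z, u)}

{(a, t), (u, d), (w, p), (z, u)}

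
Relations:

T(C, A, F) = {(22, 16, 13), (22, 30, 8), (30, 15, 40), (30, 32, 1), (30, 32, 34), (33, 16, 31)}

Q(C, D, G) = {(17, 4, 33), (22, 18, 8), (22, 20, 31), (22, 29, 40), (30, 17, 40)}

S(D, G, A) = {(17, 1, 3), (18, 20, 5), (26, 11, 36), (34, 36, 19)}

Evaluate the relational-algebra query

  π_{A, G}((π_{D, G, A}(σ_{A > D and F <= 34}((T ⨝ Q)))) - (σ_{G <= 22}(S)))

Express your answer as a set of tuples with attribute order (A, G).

{(30, 31), (30, 40), (30, 8), (32, 40)}

T ⋈ Q (natural join on C): {(22, 16, 13, 18, 8), (22, 16, 13, 20, 31), (22, 16, 13, 29, 40), (22, 30, 8, 18, 8), (22, 30, 8, 20, 31), (22, 30, 8, 29, 40), (30, 15, 40, 17, 40), (30, 32, 1, 17, 40), (30, 32, 34, 17, 40)}
Selection A > D and F <= 34: {(22, 30, 8, 18, 8), (22, 30, 8, 20, 31), (22, 30, 8, 29, 40), (30, 32, 1, 17, 40), (30, 32, 34, 17, 40)}
π_{D, G, A} gives {(17, 40, 32), (18, 8, 30), (20, 31, 30), (29, 40, 30)} (1 duplicate(s) eliminated).
Selection G <= 22: {(17, 1, 3), (18, 20, 5), (26, 11, 36)}
Set difference of the two operands is {(17, 40, 32), (18, 8, 30), (20, 31, 30), (29, 40, 30)}.
π_{A, G} gives {(30, 31), (30, 40), (30, 8), (32, 40)}.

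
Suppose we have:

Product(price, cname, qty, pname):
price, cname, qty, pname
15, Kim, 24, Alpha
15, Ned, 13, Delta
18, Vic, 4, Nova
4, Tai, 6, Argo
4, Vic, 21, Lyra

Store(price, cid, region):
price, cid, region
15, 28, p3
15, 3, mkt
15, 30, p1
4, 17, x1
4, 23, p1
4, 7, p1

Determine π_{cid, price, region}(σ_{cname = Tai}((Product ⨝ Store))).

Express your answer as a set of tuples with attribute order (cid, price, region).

Product ⋈ Store (natural join on price): {(15, Kim, 24, Alpha, 28, p3), (15, Kim, 24, Alpha, 3, mkt), (15, Kim, 24, Alpha, 30, p1), (15, Ned, 13, Delta, 28, p3), (15, Ned, 13, Delta, 3, mkt), (15, Ned, 13, Delta, 30, p1), (4, Tai, 6, Argo, 17, x1), (4, Tai, 6, Argo, 23, p1), (4, Tai, 6, Argo, 7, p1), (4, Vic, 21, Lyra, 17, x1), (4, Vic, 21, Lyra, 23, p1), (4, Vic, 21, Lyra, 7, p1)}
σ[cname = Tai]: keep tuples satisfying cname = Tai → {(4, Tai, 6, Argo, 17, x1), (4, Tai, 6, Argo, 23, p1), (4, Tai, 6, Argo, 7, p1)}
π[cid, price, region]: project onto (cid, price, region) → {(17, 4, x1), (23, 4, p1), (7, 4, p1)}

{(17, 4, x1), (23, 4, p1), (7, 4, p1)}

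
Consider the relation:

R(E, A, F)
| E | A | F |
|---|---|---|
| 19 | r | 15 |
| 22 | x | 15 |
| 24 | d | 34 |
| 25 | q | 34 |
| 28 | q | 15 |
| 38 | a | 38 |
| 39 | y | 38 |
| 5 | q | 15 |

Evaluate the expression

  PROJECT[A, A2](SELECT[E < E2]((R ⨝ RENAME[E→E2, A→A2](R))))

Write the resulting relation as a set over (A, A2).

ρ[E→E2, A→A2]: schema becomes (E2, A2, F); tuples unchanged.
Natural join on F: {(19, r, 15, 19, r), (19, r, 15, 22, x), (19, r, 15, 28, q), (19, r, 15, 5, q), (22, x, 15, 19, r), (22, x, 15, 22, x), (22, x, 15, 28, q), (22, x, 15, 5, q), (24, d, 34, 24, d), (24, d, 34, 25, q), (25, q, 34, 24, d), (25, q, 34, 25, q), (28, q, 15, 19, r), (28, q, 15, 22, x), (28, q, 15, 28, q), (28, q, 15, 5, q), (38, a, 38, 38, a), (38, a, 38, 39, y), (39, y, 38, 38, a), (39, y, 38, 39, y), (5, q, 15, 19, r), (5, q, 15, 22, x), (5, q, 15, 28, q), (5, q, 15, 5, q)}
Filtering on E < E2 leaves {(19, r, 15, 22, x), (19, r, 15, 28, q), (22, x, 15, 28, q), (24, d, 34, 25, q), (38, a, 38, 39, y), (5, q, 15, 19, r), (5, q, 15, 22, x), (5, q, 15, 28, q)}.
π_{A, A2} gives {(a, y), (d, q), (q, q), (q, r), (q, x), (r, q), (r, x), (x, q)}.

{(a, y), (d, q), (q, q), (q, r), (q, x), (r, q), (r, x), (x, q)}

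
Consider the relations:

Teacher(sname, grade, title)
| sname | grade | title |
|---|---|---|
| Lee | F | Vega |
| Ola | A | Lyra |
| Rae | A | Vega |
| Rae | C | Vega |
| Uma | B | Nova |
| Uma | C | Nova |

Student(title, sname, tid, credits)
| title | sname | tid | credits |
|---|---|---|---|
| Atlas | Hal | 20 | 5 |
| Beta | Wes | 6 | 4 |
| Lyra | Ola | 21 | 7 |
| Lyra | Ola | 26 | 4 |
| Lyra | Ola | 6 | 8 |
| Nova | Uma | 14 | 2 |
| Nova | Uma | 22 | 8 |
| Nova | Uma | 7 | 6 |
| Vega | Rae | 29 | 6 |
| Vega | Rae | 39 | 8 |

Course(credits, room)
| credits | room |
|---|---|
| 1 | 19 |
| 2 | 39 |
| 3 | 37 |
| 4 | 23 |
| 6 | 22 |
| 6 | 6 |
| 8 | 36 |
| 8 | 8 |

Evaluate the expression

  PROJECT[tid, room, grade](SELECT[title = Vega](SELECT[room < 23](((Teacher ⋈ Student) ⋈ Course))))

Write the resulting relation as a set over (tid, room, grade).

Natural join on sname, title: {(Ola, A, Lyra, 21, 7), (Ola, A, Lyra, 26, 4), (Ola, A, Lyra, 6, 8), (Rae, A, Vega, 29, 6), (Rae, A, Vega, 39, 8), (Rae, C, Vega, 29, 6), (Rae, C, Vega, 39, 8), (Uma, B, Nova, 14, 2), (Uma, B, Nova, 22, 8), (Uma, B, Nova, 7, 6), (Uma, C, Nova, 14, 2), (Uma, C, Nova, 22, 8), (Uma, C, Nova, 7, 6)}
Natural join on credits: {(Ola, A, Lyra, 26, 4, 23), (Ola, A, Lyra, 6, 8, 36), (Ola, A, Lyra, 6, 8, 8), (Rae, A, Vega, 29, 6, 22), (Rae, A, Vega, 29, 6, 6), (Rae, A, Vega, 39, 8, 36), (Rae, A, Vega, 39, 8, 8), (Rae, C, Vega, 29, 6, 22), (Rae, C, Vega, 29, 6, 6), (Rae, C, Vega, 39, 8, 36), (Rae, C, Vega, 39, 8, 8), (Uma, B, Nova, 14, 2, 39), (Uma, B, Nova, 22, 8, 36), (Uma, B, Nova, 22, 8, 8), (Uma, B, Nova, 7, 6, 22), (Uma, B, Nova, 7, 6, 6), (Uma, C, Nova, 14, 2, 39), (Uma, C, Nova, 22, 8, 36), (Uma, C, Nova, 22, 8, 8), (Uma, C, Nova, 7, 6, 22), (Uma, C, Nova, 7, 6, 6)}
Filtering on room < 23 leaves {(Ola, A, Lyra, 6, 8, 8), (Rae, A, Vega, 29, 6, 22), (Rae, A, Vega, 29, 6, 6), (Rae, A, Vega, 39, 8, 8), (Rae, C, Vega, 29, 6, 22), (Rae, C, Vega, 29, 6, 6), (Rae, C, Vega, 39, 8, 8), (Uma, B, Nova, 22, 8, 8), (Uma, B, Nova, 7, 6, 22), (Uma, B, Nova, 7, 6, 6), (Uma, C, Nova, 22, 8, 8), (Uma, C, Nova, 7, 6, 22), (Uma, C, Nova, 7, 6, 6)}.
Filtering on title = Vega leaves {(Rae, A, Vega, 29, 6, 22), (Rae, A, Vega, 29, 6, 6), (Rae, A, Vega, 39, 8, 8), (Rae, C, Vega, 29, 6, 22), (Rae, C, Vega, 29, 6, 6), (Rae, C, Vega, 39, 8, 8)}.
π_{tid, room, grade} gives {(29, 22, A), (29, 22, C), (29, 6, A), (29, 6, C), (39, 8, A), (39, 8, C)}.

{(29, 22, A), (29, 22, C), (29, 6, A), (29, 6, C), (39, 8, A), (39, 8, C)}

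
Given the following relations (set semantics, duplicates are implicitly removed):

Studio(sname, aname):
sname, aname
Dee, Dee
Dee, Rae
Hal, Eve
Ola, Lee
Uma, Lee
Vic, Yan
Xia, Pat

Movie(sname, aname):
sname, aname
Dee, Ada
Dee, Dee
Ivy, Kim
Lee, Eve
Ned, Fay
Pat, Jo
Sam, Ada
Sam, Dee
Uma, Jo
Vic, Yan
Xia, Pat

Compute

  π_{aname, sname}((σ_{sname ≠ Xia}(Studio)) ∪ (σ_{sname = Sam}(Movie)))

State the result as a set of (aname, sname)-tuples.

{(Ada, Sam), (Dee, Dee), (Dee, Sam), (Eve, Hal), (Lee, Ola), (Lee, Uma), (Rae, Dee), (Yan, Vic)}

σ[sname ≠ Xia]: keep tuples satisfying sname ≠ Xia → {(Dee, Dee), (Dee, Rae), (Hal, Eve), (Ola, Lee), (Uma, Lee), (Vic, Yan)}
σ[sname = Sam]: keep tuples satisfying sname = Sam → {(Sam, Ada), (Sam, Dee)}
Taking the union: {(Dee, Dee), (Dee, Rae), (Hal, Eve), (Ola, Lee), (Sam, Ada), (Sam, Dee), (Uma, Lee), (Vic, Yan)}
Keep only column(s) aname, sname: {(Ada, Sam), (Dee, Dee), (Dee, Sam), (Eve, Hal), (Lee, Ola), (Lee, Uma), (Rae, Dee), (Yan, Vic)}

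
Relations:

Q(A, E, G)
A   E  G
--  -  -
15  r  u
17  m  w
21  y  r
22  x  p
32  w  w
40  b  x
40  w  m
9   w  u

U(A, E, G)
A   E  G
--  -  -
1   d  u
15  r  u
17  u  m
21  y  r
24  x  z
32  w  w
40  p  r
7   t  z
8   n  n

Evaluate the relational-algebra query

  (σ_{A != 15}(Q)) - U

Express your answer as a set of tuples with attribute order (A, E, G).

{(17, m, w), (22, x, p), (40, b, x), (40, w, m), (9, w, u)}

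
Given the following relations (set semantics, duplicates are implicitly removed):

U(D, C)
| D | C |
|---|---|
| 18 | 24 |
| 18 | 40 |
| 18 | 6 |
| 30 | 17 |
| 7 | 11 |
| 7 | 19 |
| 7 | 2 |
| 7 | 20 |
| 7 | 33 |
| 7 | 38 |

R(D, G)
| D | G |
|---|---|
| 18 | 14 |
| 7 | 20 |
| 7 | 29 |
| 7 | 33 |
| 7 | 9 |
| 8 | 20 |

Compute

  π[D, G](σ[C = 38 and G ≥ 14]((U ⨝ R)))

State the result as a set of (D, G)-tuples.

Joining U and R on D yields {(18, 24, 14), (18, 40, 14), (18, 6, 14), (7, 11, 20), (7, 11, 29), (7, 11, 33), (7, 11, 9), (7, 19, 20), (7, 19, 29), (7, 19, 33), (7, 19, 9), (7, 2, 20), (7, 2, 29), (7, 2, 33), (7, 2, 9), (7, 20, 20), (7, 20, 29), (7, 20, 33), (7, 20, 9), (7, 33, 20), (7, 33, 29), (7, 33, 33), (7, 33, 9), (7, 38, 20), (7, 38, 29), (7, 38, 33), (7, 38, 9)}.
σ[C = 38 and G ≥ 14]: keep tuples satisfying C = 38 and G ≥ 14 → {(7, 38, 20), (7, 38, 29), (7, 38, 33)}
π[D, G]: project onto (D, G) → {(7, 20), (7, 29), (7, 33)}

{(7, 20), (7, 29), (7, 33)}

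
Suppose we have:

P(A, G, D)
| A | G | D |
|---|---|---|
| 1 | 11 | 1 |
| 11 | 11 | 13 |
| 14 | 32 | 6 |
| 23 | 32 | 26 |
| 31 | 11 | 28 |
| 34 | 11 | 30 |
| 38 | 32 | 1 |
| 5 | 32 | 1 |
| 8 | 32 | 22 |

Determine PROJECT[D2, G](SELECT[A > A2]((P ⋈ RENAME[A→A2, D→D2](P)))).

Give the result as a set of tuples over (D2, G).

{(1, 11), (1, 32), (13, 11), (22, 32), (26, 32), (28, 11), (6, 32)}

ρ[A→A2, D→D2]: schema becomes (A2, G, D2); tuples unchanged.
P ⋈ RENAME[A→A2, D→D2](P) (natural join on G): {(1, 11, 1, 1, 1), (1, 11, 1, 11, 13), (1, 11, 1, 31, 28), (1, 11, 1, 34, 30), (11, 11, 13, 1, 1), (11, 11, 13, 11, 13), (11, 11, 13, 31, 28), (11, 11, 13, 34, 30), (14, 32, 6, 14, 6), (14, 32, 6, 23, 26), (14, 32, 6, 38, 1), (14, 32, 6, 5, 1), (14, 32, 6, 8, 22), (23, 32, 26, 14, 6), (23, 32, 26, 23, 26), (23, 32, 26, 38, 1), (23, 32, 26, 5, 1), (23, 32, 26, 8, 22), (31, 11, 28, 1, 1), (31, 11, 28, 11, 13), (31, 11, 28, 31, 28), (31, 11, 28, 34, 30), (34, 11, 30, 1, 1), (34, 11, 30, 11, 13), (34, 11, 30, 31, 28), (34, 11, 30, 34, 30), (38, 32, 1, 14, 6), (38, 32, 1, 23, 26), (38, 32, 1, 38, 1), (38, 32, 1, 5, 1), (38, 32, 1, 8, 22), (5, 32, 1, 14, 6), (5, 32, 1, 23, 26), (5, 32, 1, 38, 1), (5, 32, 1, 5, 1), (5, 32, 1, 8, 22), (8, 32, 22, 14, 6), (8, 32, 22, 23, 26), (8, 32, 22, 38, 1), (8, 32, 22, 5, 1), (8, 32, 22, 8, 22)}
σ[A > A2]: keep tuples satisfying A > A2 → {(11, 11, 13, 1, 1), (14, 32, 6, 5, 1), (14, 32, 6, 8, 22), (23, 32, 26, 14, 6), (23, 32, 26, 5, 1), (23, 32, 26, 8, 22), (31, 11, 28, 1, 1), (31, 11, 28, 11, 13), (34, 11, 30, 1, 1), (34, 11, 30, 11, 13), (34, 11, 30, 31, 28), (38, 32, 1, 14, 6), (38, 32, 1, 23, 26), (38, 32, 1, 5, 1), (38, 32, 1, 8, 22), (8, 32, 22, 5, 1)}
π_{D2, G} gives {(1, 11), (1, 32), (13, 11), (22, 32), (26, 32), (28, 11), (6, 32)} (9 duplicate(s) eliminated).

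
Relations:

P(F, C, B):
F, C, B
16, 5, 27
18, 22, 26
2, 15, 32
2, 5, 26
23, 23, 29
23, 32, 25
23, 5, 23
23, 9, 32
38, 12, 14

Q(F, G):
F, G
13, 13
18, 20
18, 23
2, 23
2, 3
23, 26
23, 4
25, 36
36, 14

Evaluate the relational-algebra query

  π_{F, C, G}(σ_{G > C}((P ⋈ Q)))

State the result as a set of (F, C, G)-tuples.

P ⋈ Q (natural join on F): {(18, 22, 26, 20), (18, 22, 26, 23), (2, 15, 32, 23), (2, 15, 32, 3), (2, 5, 26, 23), (2, 5, 26, 3), (23, 23, 29, 26), (23, 23, 29, 4), (23, 32, 25, 26), (23, 32, 25, 4), (23, 5, 23, 26), (23, 5, 23, 4), (23, 9, 32, 26), (23, 9, 32, 4)}
Filtering on G > C leaves {(18, 22, 26, 23), (2, 15, 32, 23), (2, 5, 26, 23), (23, 23, 29, 26), (23, 5, 23, 26), (23, 9, 32, 26)}.
π_{F, C, G} gives {(18, 22, 23), (2, 15, 23), (2, 5, 23), (23, 23, 26), (23, 5, 26), (23, 9, 26)}.

{(18, 22, 23), (2, 15, 23), (2, 5, 23), (23, 23, 26), (23, 5, 26), (23, 9, 26)}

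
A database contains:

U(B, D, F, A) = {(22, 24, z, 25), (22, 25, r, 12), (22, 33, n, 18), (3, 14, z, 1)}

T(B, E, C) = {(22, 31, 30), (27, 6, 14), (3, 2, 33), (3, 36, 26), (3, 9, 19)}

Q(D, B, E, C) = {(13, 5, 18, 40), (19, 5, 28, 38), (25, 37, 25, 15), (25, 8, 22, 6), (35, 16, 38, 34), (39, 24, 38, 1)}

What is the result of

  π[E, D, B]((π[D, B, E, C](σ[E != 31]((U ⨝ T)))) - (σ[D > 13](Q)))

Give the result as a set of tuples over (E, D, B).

{(2, 14, 3), (36, 14, 3), (9, 14, 3)}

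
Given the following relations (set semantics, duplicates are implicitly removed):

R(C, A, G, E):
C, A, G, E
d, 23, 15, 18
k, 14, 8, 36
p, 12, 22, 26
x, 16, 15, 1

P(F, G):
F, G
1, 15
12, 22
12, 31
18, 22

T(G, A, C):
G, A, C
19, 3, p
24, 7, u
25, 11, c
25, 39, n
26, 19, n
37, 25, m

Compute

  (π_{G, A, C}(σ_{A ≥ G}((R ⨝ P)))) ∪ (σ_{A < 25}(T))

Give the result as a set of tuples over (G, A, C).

{(15, 16, x), (15, 23, d), (19, 3, p), (24, 7, u), (25, 11, c), (26, 19, n)}

R ⋈ P (natural join on G): {(d, 23, 15, 18, 1), (p, 12, 22, 26, 12), (p, 12, 22, 26, 18), (x, 16, 15, 1, 1)}
Apply σ_{A ≥ G}; surviving tuples: {(d, 23, 15, 18, 1), (x, 16, 15, 1, 1)}
Keep only column(s) G, A, C: {(15, 16, x), (15, 23, d)}
Apply σ_{A < 25}; surviving tuples: {(19, 3, p), (24, 7, u), (25, 11, c), (26, 19, n)}
Set union of the two operands is {(15, 16, x), (15, 23, d), (19, 3, p), (24, 7, u), (25, 11, c), (26, 19, n)}.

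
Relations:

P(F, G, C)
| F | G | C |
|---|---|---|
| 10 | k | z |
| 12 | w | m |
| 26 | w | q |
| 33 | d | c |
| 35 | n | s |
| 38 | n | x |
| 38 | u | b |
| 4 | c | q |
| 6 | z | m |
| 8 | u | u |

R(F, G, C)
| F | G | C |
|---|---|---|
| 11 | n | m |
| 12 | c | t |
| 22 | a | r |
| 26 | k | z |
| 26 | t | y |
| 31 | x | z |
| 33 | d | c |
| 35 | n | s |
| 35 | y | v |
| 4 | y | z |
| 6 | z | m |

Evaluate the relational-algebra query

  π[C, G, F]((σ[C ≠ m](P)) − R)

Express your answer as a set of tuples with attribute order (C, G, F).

Selection C ≠ m: {(10, k, z), (26, w, q), (33, d, c), (35, n, s), (38, n, x), (38, u, b), (4, c, q), (8, u, u)}
Taking the difference: {(10, k, z), (26, w, q), (38, n, x), (38, u, b), (4, c, q), (8, u, u)}
π_{C, G, F} gives {(b, u, 38), (q, c, 4), (q, w, 26), (u, u, 8), (x, n, 38), (z, k, 10)}.

{(b, u, 38), (q, c, 4), (q, w, 26), (u, u, 8), (x, n, 38), (z, k, 10)}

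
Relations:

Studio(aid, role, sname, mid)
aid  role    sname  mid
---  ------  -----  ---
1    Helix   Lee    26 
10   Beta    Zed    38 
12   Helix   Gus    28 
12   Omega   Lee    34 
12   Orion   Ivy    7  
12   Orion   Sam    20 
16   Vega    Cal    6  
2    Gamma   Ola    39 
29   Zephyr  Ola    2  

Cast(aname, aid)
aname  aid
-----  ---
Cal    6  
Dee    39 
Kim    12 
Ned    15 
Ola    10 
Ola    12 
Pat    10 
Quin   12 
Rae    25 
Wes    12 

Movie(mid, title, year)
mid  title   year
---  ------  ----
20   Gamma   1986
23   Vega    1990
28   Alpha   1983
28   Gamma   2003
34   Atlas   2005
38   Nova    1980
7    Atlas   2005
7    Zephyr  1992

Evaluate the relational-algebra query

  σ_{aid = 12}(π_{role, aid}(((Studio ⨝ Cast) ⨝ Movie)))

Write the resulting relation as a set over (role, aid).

Natural join on aid: {(10, Beta, Zed, 38, Ola), (10, Beta, Zed, 38, Pat), (12, Helix, Gus, 28, Kim), (12, Helix, Gus, 28, Ola), (12, Helix, Gus, 28, Quin), (12, Helix, Gus, 28, Wes), (12, Omega, Lee, 34, Kim), (12, Omega, Lee, 34, Ola), (12, Omega, Lee, 34, Quin), (12, Omega, Lee, 34, Wes), (12, Orion, Ivy, 7, Kim), (12, Orion, Ivy, 7, Ola), (12, Orion, Ivy, 7, Quin), (12, Orion, Ivy, 7, Wes), (12, Orion, Sam, 20, Kim), (12, Orion, Sam, 20, Ola), (12, Orion, Sam, 20, Quin), (12, Orion, Sam, 20, Wes)}
Natural join on mid: {(10, Beta, Zed, 38, Ola, Nova, 1980), (10, Beta, Zed, 38, Pat, Nova, 1980), (12, Helix, Gus, 28, Kim, Alpha, 1983), (12, Helix, Gus, 28, Kim, Gamma, 2003), (12, Helix, Gus, 28, Ola, Alpha, 1983), (12, Helix, Gus, 28, Ola, Gamma, 2003), (12, Helix, Gus, 28, Quin, Alpha, 1983), (12, Helix, Gus, 28, Quin, Gamma, 2003), (12, Helix, Gus, 28, Wes, Alpha, 1983), (12, Helix, Gus, 28, Wes, Gamma, 2003), (12, Omega, Lee, 34, Kim, Atlas, 2005), (12, Omega, Lee, 34, Ola, Atlas, 2005), (12, Omega, Lee, 34, Quin, Atlas, 2005), (12, Omega, Lee, 34, Wes, Atlas, 2005), (12, Orion, Ivy, 7, Kim, Atlas, 2005), (12, Orion, Ivy, 7, Kim, Zephyr, 1992), (12, Orion, Ivy, 7, Ola, Atlas, 2005), (12, Orion, Ivy, 7, Ola, Zephyr, 1992), (12, Orion, Ivy, 7, Quin, Atlas, 2005), (12, Orion, Ivy, 7, Quin, Zephyr, 1992), (12, Orion, Ivy, 7, Wes, Atlas, 2005), (12, Orion, Ivy, 7, Wes, Zephyr, 1992), (12, Orion, Sam, 20, Kim, Gamma, 1986), (12, Orion, Sam, 20, Ola, Gamma, 1986), (12, Orion, Sam, 20, Quin, Gamma, 1986), (12, Orion, Sam, 20, Wes, Gamma, 1986)}
π[role, aid]: project onto (role, aid) (22 duplicate(s) eliminated) → {(Beta, 10), (Helix, 12), (Omega, 12), (Orion, 12)}
σ[aid = 12]: keep tuples satisfying aid = 12 → {(Helix, 12), (Omega, 12), (Orion, 12)}

{(Helix, 12), (Omega, 12), (Orion, 12)}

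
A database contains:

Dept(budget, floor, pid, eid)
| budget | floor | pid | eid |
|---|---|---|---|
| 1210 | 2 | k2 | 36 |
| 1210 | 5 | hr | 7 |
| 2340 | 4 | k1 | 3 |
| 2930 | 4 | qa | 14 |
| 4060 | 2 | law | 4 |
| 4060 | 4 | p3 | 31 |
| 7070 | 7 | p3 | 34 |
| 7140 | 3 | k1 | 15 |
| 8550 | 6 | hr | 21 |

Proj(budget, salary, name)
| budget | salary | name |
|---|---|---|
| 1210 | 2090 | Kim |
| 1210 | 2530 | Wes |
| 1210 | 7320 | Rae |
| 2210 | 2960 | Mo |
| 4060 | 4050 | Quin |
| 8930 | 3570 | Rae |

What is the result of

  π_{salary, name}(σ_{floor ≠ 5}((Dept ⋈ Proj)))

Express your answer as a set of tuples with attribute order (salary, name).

Natural join on budget: {(1210, 2, k2, 36, 2090, Kim), (1210, 2, k2, 36, 2530, Wes), (1210, 2, k2, 36, 7320, Rae), (1210, 5, hr, 7, 2090, Kim), (1210, 5, hr, 7, 2530, Wes), (1210, 5, hr, 7, 7320, Rae), (4060, 2, law, 4, 4050, Quin), (4060, 4, p3, 31, 4050, Quin)}
Selection floor ≠ 5: {(1210, 2, k2, 36, 2090, Kim), (1210, 2, k2, 36, 2530, Wes), (1210, 2, k2, 36, 7320, Rae), (4060, 2, law, 4, 4050, Quin), (4060, 4, p3, 31, 4050, Quin)}
Projecting to salary, name (1 duplicate(s) eliminated): {(2090, Kim), (2530, Wes), (4050, Quin), (7320, Rae)}

{(2090, Kim), (2530, Wes), (4050, Quin), (7320, Rae)}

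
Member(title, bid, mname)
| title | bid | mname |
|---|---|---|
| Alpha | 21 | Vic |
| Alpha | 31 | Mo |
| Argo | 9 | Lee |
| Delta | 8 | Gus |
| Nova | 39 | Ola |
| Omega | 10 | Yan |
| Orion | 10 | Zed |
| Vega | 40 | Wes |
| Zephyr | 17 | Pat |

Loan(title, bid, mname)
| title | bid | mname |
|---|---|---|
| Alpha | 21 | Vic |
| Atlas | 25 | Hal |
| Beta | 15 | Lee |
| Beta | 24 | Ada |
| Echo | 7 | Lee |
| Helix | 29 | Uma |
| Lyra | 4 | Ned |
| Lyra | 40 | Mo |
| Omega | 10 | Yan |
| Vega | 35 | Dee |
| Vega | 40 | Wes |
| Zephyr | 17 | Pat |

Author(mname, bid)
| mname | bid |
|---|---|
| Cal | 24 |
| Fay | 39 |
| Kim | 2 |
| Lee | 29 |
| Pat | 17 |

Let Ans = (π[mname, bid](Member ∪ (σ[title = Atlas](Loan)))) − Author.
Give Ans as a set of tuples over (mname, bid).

Filtering on title = Atlas leaves {(Atlas, 25, Hal)}.
Taking the union: {(Alpha, 21, Vic), (Alpha, 31, Mo), (Argo, 9, Lee), (Atlas, 25, Hal), (Delta, 8, Gus), (Nova, 39, Ola), (Omega, 10, Yan), (Orion, 10, Zed), (Vega, 40, Wes), (Zephyr, 17, Pat)}
π_{mname, bid} gives {(Gus, 8), (Hal, 25), (Lee, 9), (Mo, 31), (Ola, 39), (Pat, 17), (Vic, 21), (Wes, 40), (Yan, 10), (Zed, 10)}.
Taking the difference: {(Gus, 8), (Hal, 25), (Lee, 9), (Mo, 31), (Ola, 39), (Vic, 21), (Wes, 40), (Yan, 10), (Zed, 10)}

{(Gus, 8), (Hal, 25), (Lee, 9), (Mo, 31), (Ola, 39), (Vic, 21), (Wes, 40), (Yan, 10), (Zed, 10)}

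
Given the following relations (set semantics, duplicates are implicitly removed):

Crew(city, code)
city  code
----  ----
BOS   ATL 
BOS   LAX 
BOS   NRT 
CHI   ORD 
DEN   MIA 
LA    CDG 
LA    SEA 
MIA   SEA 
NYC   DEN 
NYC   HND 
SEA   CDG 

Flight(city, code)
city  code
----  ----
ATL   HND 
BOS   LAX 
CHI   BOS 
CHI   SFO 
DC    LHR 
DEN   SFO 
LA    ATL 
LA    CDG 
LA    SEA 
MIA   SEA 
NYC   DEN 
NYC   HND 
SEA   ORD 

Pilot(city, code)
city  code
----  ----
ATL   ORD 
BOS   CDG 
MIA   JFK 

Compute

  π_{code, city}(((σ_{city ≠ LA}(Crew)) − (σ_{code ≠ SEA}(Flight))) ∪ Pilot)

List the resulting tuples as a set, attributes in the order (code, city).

{(ATL, BOS), (CDG, BOS), (CDG, SEA), (JFK, MIA), (MIA, DEN), (NRT, BOS), (ORD, ATL), (ORD, CHI), (SEA, MIA)}

Apply σ_{city ≠ LA}; surviving tuples: {(BOS, ATL), (BOS, LAX), (BOS, NRT), (CHI, ORD), (DEN, MIA), (MIA, SEA), (NYC, DEN), (NYC, HND), (SEA, CDG)}
Apply σ_{code ≠ SEA}; surviving tuples: {(ATL, HND), (BOS, LAX), (CHI, BOS), (CHI, SFO), (DC, LHR), (DEN, SFO), (LA, ATL), (LA, CDG), (NYC, DEN), (NYC, HND), (SEA, ORD)}
Set difference of the two operands is {(BOS, ATL), (BOS, NRT), (CHI, ORD), (DEN, MIA), (MIA, SEA), (SEA, CDG)}.
Set union of the two operands is {(ATL, ORD), (BOS, ATL), (BOS, CDG), (BOS, NRT), (CHI, ORD), (DEN, MIA), (MIA, JFK), (MIA, SEA), (SEA, CDG)}.
π[code, city]: project onto (code, city) → {(ATL, BOS), (CDG, BOS), (CDG, SEA), (JFK, MIA), (MIA, DEN), (NRT, BOS), (ORD, ATL), (ORD, CHI), (SEA, MIA)}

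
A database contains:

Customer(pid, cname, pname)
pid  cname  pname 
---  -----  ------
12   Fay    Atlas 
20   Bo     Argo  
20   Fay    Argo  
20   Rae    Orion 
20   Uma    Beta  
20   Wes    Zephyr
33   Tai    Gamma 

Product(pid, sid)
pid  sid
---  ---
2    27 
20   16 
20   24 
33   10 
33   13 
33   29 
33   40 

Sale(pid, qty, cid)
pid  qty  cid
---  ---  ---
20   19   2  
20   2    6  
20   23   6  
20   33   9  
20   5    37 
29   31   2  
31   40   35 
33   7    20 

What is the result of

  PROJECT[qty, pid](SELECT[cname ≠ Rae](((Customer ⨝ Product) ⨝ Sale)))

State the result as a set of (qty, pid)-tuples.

Customer ⋈ Product (natural join on pid): {(20, Bo, Argo, 16), (20, Bo, Argo, 24), (20, Fay, Argo, 16), (20, Fay, Argo, 24), (20, Rae, Orion, 16), (20, Rae, Orion, 24), (20, Uma, Beta, 16), (20, Uma, Beta, 24), (20, Wes, Zephyr, 16), (20, Wes, Zephyr, 24), (33, Tai, Gamma, 10), (33, Tai, Gamma, 13), (33, Tai, Gamma, 29), (33, Tai, Gamma, 40)}
(Customer ⨝ Product) ⋈ Sale (natural join on pid): {(20, Bo, Argo, 16, 19, 2), (20, Bo, Argo, 16, 2, 6), (20, Bo, Argo, 16, 23, 6), (20, Bo, Argo, 16, 33, 9), (20, Bo, Argo, 16, 5, 37), (20, Bo, Argo, 24, 19, 2), (20, Bo, Argo, 24, 2, 6), (20, Bo, Argo, 24, 23, 6), (20, Bo, Argo, 24, 33, 9), (20, Bo, Argo, 24, 5, 37), (20, Fay, Argo, 16, 19, 2), (20, Fay, Argo, 16, 2, 6), (20, Fay, Argo, 16, 23, 6), (20, Fay, Argo, 16, 33, 9), (20, Fay, Argo, 16, 5, 37), (20, Fay, Argo, 24, 19, 2), (20, Fay, Argo, 24, 2, 6), (20, Fay, Argo, 24, 23, 6), (20, Fay, Argo, 24, 33, 9), (20, Fay, Argo, 24, 5, 37), (20, Rae, Orion, 16, 19, 2), (20, Rae, Orion, 16, 2, 6), (20, Rae, Orion, 16, 23, 6), (20, Rae, Orion, 16, 33, 9), (20, Rae, Orion, 16, 5, 37), (20, Rae, Orion, 24, 19, 2), (20, Rae, Orion, 24, 2, 6), (20, Rae, Orion, 24, 23, 6), (20, Rae, Orion, 24, 33, 9), (20, Rae, Orion, 24, 5, 37), (20, Uma, Beta, 16, 19, 2), (20, Uma, Beta, 16, 2, 6), (20, Uma, Beta, 16, 23, 6), (20, Uma, Beta, 16, 33, 9), (20, Uma, Beta, 16, 5, 37), (20, Uma, Beta, 24, 19, 2), (20, Uma, Beta, 24, 2, 6), (20, Uma, Beta, 24, 23, 6), (20, Uma, Beta, 24, 33, 9), (20, Uma, Beta, 24, 5, 37), (20, Wes, Zephyr, 16, 19, 2), (20, Wes, Zephyr, 16, 2, 6), (20, Wes, Zephyr, 16, 23, 6), (20, Wes, Zephyr, 16, 33, 9), (20, Wes, Zephyr, 16, 5, 37), (20, Wes, Zephyr, 24, 19, 2), (20, Wes, Zephyr, 24, 2, 6), (20, Wes, Zephyr, 24, 23, 6), (20, Wes, Zephyr, 24, 33, 9), (20, Wes, Zephyr, 24, 5, 37), (33, Tai, Gamma, 10, 7, 20), (33, Tai, Gamma, 13, 7, 20), (33, Tai, Gamma, 29, 7, 20), (33, Tai, Gamma, 40, 7, 20)}
Selection cname ≠ Rae: {(20, Bo, Argo, 16, 19, 2), (20, Bo, Argo, 16, 2, 6), (20, Bo, Argo, 16, 23, 6), (20, Bo, Argo, 16, 33, 9), (20, Bo, Argo, 16, 5, 37), (20, Bo, Argo, 24, 19, 2), (20, Bo, Argo, 24, 2, 6), (20, Bo, Argo, 24, 23, 6), (20, Bo, Argo, 24, 33, 9), (20, Bo, Argo, 24, 5, 37), (20, Fay, Argo, 16, 19, 2), (20, Fay, Argo, 16, 2, 6), (20, Fay, Argo, 16, 23, 6), (20, Fay, Argo, 16, 33, 9), (20, Fay, Argo, 16, 5, 37), (20, Fay, Argo, 24, 19, 2), (20, Fay, Argo, 24, 2, 6), (20, Fay, Argo, 24, 23, 6), (20, Fay, Argo, 24, 33, 9), (20, Fay, Argo, 24, 5, 37), (20, Uma, Beta, 16, 19, 2), (20, Uma, Beta, 16, 2, 6), (20, Uma, Beta, 16, 23, 6), (20, Uma, Beta, 16, 33, 9), (20, Uma, Beta, 16, 5, 37), (20, Uma, Beta, 24, 19, 2), (20, Uma, Beta, 24, 2, 6), (20, Uma, Beta, 24, 23, 6), (20, Uma, Beta, 24, 33, 9), (20, Uma, Beta, 24, 5, 37), (20, Wes, Zephyr, 16, 19, 2), (20, Wes, Zephyr, 16, 2, 6), (20, Wes, Zephyr, 16, 23, 6), (20, Wes, Zephyr, 16, 33, 9), (20, Wes, Zephyr, 16, 5, 37), (20, Wes, Zephyr, 24, 19, 2), (20, Wes, Zephyr, 24, 2, 6), (20, Wes, Zephyr, 24, 23, 6), (20, Wes, Zephyr, 24, 33, 9), (20, Wes, Zephyr, 24, 5, 37), (33, Tai, Gamma, 10, 7, 20), (33, Tai, Gamma, 13, 7, 20), (33, Tai, Gamma, 29, 7, 20), (33, Tai, Gamma, 40, 7, 20)}
Projecting to qty, pid (38 duplicate(s) eliminated): {(19, 20), (2, 20), (23, 20), (33, 20), (5, 20), (7, 33)}

{(19, 20), (2, 20), (23, 20), (33, 20), (5, 20), (7, 33)}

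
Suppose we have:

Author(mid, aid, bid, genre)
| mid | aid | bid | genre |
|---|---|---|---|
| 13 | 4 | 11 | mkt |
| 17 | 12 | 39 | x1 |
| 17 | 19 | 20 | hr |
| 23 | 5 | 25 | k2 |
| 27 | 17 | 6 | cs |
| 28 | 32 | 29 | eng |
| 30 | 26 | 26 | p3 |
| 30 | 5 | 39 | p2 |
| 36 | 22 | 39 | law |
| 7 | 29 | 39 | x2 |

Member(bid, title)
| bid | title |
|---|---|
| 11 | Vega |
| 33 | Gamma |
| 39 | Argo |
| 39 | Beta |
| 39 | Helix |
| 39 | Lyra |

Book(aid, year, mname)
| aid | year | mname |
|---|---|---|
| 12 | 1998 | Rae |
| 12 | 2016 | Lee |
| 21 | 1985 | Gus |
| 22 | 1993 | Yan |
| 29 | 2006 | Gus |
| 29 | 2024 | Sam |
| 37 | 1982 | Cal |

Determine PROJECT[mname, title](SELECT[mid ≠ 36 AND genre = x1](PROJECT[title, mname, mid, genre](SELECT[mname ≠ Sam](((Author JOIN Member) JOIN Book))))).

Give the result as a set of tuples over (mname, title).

Natural join on bid: {(13, 4, 11, mkt, Vega), (17, 12, 39, x1, Argo), (17, 12, 39, x1, Beta), (17, 12, 39, x1, Helix), (17, 12, 39, x1, Lyra), (30, 5, 39, p2, Argo), (30, 5, 39, p2, Beta), (30, 5, 39, p2, Helix), (30, 5, 39, p2, Lyra), (36, 22, 39, law, Argo), (36, 22, 39, law, Beta), (36, 22, 39, law, Helix), (36, 22, 39, law, Lyra), (7, 29, 39, x2, Argo), (7, 29, 39, x2, Beta), (7, 29, 39, x2, Helix), (7, 29, 39, x2, Lyra)}
Natural join on aid: {(17, 12, 39, x1, Argo, 1998, Rae), (17, 12, 39, x1, Argo, 2016, Lee), (17, 12, 39, x1, Beta, 1998, Rae), (17, 12, 39, x1, Beta, 2016, Lee), (17, 12, 39, x1, Helix, 1998, Rae), (17, 12, 39, x1, Helix, 2016, Lee), (17, 12, 39, x1, Lyra, 1998, Rae), (17, 12, 39, x1, Lyra, 2016, Lee), (36, 22, 39, law, Argo, 1993, Yan), (36, 22, 39, law, Beta, 1993, Yan), (36, 22, 39, law, Helix, 1993, Yan), (36, 22, 39, law, Lyra, 1993, Yan), (7, 29, 39, x2, Argo, 2006, Gus), (7, 29, 39, x2, Argo, 2024, Sam), (7, 29, 39, x2, Beta, 2006, Gus), (7, 29, 39, x2, Beta, 2024, Sam), (7, 29, 39, x2, Helix, 2006, Gus), (7, 29, 39, x2, Helix, 2024, Sam), (7, 29, 39, x2, Lyra, 2006, Gus), (7, 29, 39, x2, Lyra, 2024, Sam)}
Selection mname ≠ Sam: {(17, 12, 39, x1, Argo, 1998, Rae), (17, 12, 39, x1, Argo, 2016, Lee), (17, 12, 39, x1, Beta, 1998, Rae), (17, 12, 39, x1, Beta, 2016, Lee), (17, 12, 39, x1, Helix, 1998, Rae), (17, 12, 39, x1, Helix, 2016, Lee), (17, 12, 39, x1, Lyra, 1998, Rae), (17, 12, 39, x1, Lyra, 2016, Lee), (36, 22, 39, law, Argo, 1993, Yan), (36, 22, 39, law, Beta, 1993, Yan), (36, 22, 39, law, Helix, 1993, Yan), (36, 22, 39, law, Lyra, 1993, Yan), (7, 29, 39, x2, Argo, 2006, Gus), (7, 29, 39, x2, Beta, 2006, Gus), (7, 29, 39, x2, Helix, 2006, Gus), (7, 29, 39, x2, Lyra, 2006, Gus)}
Projecting to title, mname, mid, genre: {(Argo, Gus, 7, x2), (Argo, Lee, 17, x1), (Argo, Rae, 17, x1), (Argo, Yan, 36, law), (Beta, Gus, 7, x2), (Beta, Lee, 17, x1), (Beta, Rae, 17, x1), (Beta, Yan, 36, law), (Helix, Gus, 7, x2), (Helix, Lee, 17, x1), (Helix, Rae, 17, x1), (Helix, Yan, 36, law), (Lyra, Gus, 7, x2), (Lyra, Lee, 17, x1), (Lyra, Rae, 17, x1), (Lyra, Yan, 36, law)}
Selection mid ≠ 36 AND genre = x1: {(Argo, Lee, 17, x1), (Argo, Rae, 17, x1), (Beta, Lee, 17, x1), (Beta, Rae, 17, x1), (Helix, Lee, 17, x1), (Helix, Rae, 17, x1), (Lyra, Lee, 17, x1), (Lyra, Rae, 17, x1)}
Projecting to mname, title: {(Lee, Argo), (Lee, Beta), (Lee, Helix), (Lee, Lyra), (Rae, Argo), (Rae, Beta), (Rae, Helix), (Rae, Lyra)}

{(Lee, Argo), (Lee, Beta), (Lee, Helix), (Lee, Lyra), (Rae, Argo), (Rae, Beta), (Rae, Helix), (Rae, Lyra)}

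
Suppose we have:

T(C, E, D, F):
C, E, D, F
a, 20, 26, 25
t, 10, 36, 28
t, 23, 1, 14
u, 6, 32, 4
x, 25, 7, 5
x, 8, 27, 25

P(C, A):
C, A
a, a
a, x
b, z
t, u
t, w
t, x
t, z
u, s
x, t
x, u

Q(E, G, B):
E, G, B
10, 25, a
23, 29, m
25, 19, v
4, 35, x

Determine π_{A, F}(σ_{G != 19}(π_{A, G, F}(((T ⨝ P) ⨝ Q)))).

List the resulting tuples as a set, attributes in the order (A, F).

Joining T and P on C yields {(a, 20, 26, 25, a), (a, 20, 26, 25, x), (t, 10, 36, 28, u), (t, 10, 36, 28, w), (t, 10, 36, 28, x), (t, 10, 36, 28, z), (t, 23, 1, 14, u), (t, 23, 1, 14, w), (t, 23, 1, 14, x), (t, 23, 1, 14, z), (u, 6, 32, 4, s), (x, 25, 7, 5, t), (x, 25, 7, 5, u), (x, 8, 27, 25, t), (x, 8, 27, 25, u)}.
Joining (T ⨝ P) and Q on E yields {(t, 10, 36, 28, u, 25, a), (t, 10, 36, 28, w, 25, a), (t, 10, 36, 28, x, 25, a), (t, 10, 36, 28, z, 25, a), (t, 23, 1, 14, u, 29, m), (t, 23, 1, 14, w, 29, m), (t, 23, 1, 14, x, 29, m), (t, 23, 1, 14, z, 29, m), (x, 25, 7, 5, t, 19, v), (x, 25, 7, 5, u, 19, v)}.
Keep only column(s) A, G, F: {(t, 19, 5), (u, 19, 5), (u, 25, 28), (u, 29, 14), (w, 25, 28), (w, 29, 14), (x, 25, 28), (x, 29, 14), (z, 25, 28), (z, 29, 14)}
Selection G != 19: {(u, 25, 28), (u, 29, 14), (w, 25, 28), (w, 29, 14), (x, 25, 28), (x, 29, 14), (z, 25, 28), (z, 29, 14)}
Keep only column(s) A, F: {(u, 14), (u, 28), (w, 14), (w, 28), (x, 14), (x, 28), (z, 14), (z, 28)}

{(u, 14), (u, 28), (w, 14), (w, 28), (x, 14), (x, 28), (z, 14), (z, 28)}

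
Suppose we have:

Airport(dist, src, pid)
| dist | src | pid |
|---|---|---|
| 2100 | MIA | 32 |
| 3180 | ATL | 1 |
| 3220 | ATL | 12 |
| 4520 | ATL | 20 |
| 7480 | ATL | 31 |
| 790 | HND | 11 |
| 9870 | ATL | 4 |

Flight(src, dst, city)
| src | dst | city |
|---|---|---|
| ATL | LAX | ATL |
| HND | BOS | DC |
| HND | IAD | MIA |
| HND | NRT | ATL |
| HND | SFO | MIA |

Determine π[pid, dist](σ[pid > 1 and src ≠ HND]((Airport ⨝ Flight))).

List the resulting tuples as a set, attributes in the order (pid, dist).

{(12, 3220), (20, 4520), (31, 7480), (4, 9870)}

Airport ⋈ Flight (natural join on src): {(3180, ATL, 1, LAX, ATL), (3220, ATL, 12, LAX, ATL), (4520, ATL, 20, LAX, ATL), (7480, ATL, 31, LAX, ATL), (790, HND, 11, BOS, DC), (790, HND, 11, IAD, MIA), (790, HND, 11, NRT, ATL), (790, HND, 11, SFO, MIA), (9870, ATL, 4, LAX, ATL)}
Selection pid > 1 and src ≠ HND: {(3220, ATL, 12, LAX, ATL), (4520, ATL, 20, LAX, ATL), (7480, ATL, 31, LAX, ATL), (9870, ATL, 4, LAX, ATL)}
π[pid, dist]: project onto (pid, dist) → {(12, 3220), (20, 4520), (31, 7480), (4, 9870)}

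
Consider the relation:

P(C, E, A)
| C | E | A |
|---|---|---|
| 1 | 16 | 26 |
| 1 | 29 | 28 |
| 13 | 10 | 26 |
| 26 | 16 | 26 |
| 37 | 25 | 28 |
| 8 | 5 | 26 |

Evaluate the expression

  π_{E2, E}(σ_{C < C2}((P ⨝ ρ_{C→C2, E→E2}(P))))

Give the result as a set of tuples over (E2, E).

{(10, 16), (10, 5), (16, 10), (16, 16), (16, 5), (25, 29), (5, 16)}

ρ[C→C2, E→E2]: schema becomes (C2, E2, A); tuples unchanged.
Joining P and ρ_{C→C2, E→E2}(P) on A yields {(1, 16, 26, 1, 16), (1, 16, 26, 13, 10), (1, 16, 26, 26, 16), (1, 16, 26, 8, 5), (1, 29, 28, 1, 29), (1, 29, 28, 37, 25), (13, 10, 26, 1, 16), (13, 10, 26, 13, 10), (13, 10, 26, 26, 16), (13, 10, 26, 8, 5), (26, 16, 26, 1, 16), (26, 16, 26, 13, 10), (26, 16, 26, 26, 16), (26, 16, 26, 8, 5), (37, 25, 28, 1, 29), (37, 25, 28, 37, 25), (8, 5, 26, 1, 16), (8, 5, 26, 13, 10), (8, 5, 26, 26, 16), (8, 5, 26, 8, 5)}.
Apply σ_{C < C2}; surviving tuples: {(1, 16, 26, 13, 10), (1, 16, 26, 26, 16), (1, 16, 26, 8, 5), (1, 29, 28, 37, 25), (13, 10, 26, 26, 16), (8, 5, 26, 13, 10), (8, 5, 26, 26, 16)}
π[E2, E]: project onto (E2, E) → {(10, 16), (10, 5), (16, 10), (16, 16), (16, 5), (25, 29), (5, 16)}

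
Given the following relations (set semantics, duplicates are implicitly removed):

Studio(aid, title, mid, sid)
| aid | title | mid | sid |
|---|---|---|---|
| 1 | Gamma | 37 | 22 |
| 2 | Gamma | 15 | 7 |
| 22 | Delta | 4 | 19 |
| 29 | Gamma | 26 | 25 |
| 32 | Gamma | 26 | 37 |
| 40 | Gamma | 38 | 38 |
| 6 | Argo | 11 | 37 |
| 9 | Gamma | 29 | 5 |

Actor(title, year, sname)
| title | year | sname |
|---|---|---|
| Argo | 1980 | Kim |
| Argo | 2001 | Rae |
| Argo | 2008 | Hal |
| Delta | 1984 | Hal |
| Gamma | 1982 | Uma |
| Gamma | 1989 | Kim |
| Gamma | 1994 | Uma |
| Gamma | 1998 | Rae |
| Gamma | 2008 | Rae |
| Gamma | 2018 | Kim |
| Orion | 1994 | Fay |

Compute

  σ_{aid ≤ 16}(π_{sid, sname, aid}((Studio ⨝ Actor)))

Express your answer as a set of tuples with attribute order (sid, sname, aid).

{(22, Kim, 1), (22, Rae, 1), (22, Uma, 1), (37, Hal, 6), (37, Kim, 6), (37, Rae, 6), (5, Kim, 9), (5, Rae, 9), (5, Uma, 9), (7, Kim, 2), (7, Rae, 2), (7, Uma, 2)}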